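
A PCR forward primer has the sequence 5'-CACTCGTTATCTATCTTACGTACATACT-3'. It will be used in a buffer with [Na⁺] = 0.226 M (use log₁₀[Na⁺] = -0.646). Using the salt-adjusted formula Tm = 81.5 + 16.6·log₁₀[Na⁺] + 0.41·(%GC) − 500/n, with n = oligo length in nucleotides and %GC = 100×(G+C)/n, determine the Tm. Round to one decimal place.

Length n = 28. Scanning the sequence gives A=7, T=11, G=2, C=8.
G+C = 10, so %GC = 10/28 × 100 = 35.714%
Salt term: 16.6 × (-0.646) = -10.724
GC term: 0.41 × 35.714 = 14.643; length term: −500/28 = −17.857
Tm = 81.5 + (-10.724) + 14.643 − 17.857 = 67.562 → 67.6°C

67.6°C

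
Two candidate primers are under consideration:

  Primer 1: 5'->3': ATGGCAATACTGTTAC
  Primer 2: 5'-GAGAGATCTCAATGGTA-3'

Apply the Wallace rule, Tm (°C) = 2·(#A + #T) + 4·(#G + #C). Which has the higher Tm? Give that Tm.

Primer 1: A+T=10, G+C=6 → Tm = 2(10)+4(6) = 44°C
Primer 2: A+T=10, G+C=7 → Tm = 2(10)+4(7) = 48°C
44°C vs 48°C → primer 2 is higher.

Primer 2, 48°C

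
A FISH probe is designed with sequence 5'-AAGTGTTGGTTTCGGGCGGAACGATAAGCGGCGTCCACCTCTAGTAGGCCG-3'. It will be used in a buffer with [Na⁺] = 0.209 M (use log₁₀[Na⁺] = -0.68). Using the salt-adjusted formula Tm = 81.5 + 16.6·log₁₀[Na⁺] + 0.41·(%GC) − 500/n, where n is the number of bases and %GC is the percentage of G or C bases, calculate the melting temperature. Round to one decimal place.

84.5°C

Length n = 51. Counting bases: G=18, C=12, T=11, A=10
G+C = 30, so %GC = 30/51 × 100 = 58.824%
Salt term: 16.6 × (-0.68) = -11.288
GC term: 0.41 × 58.824 = 24.118; length term: −500/51 = −9.804
Tm = 81.5 + (-11.288) + 24.118 − 9.804 = 84.526 → 84.5°C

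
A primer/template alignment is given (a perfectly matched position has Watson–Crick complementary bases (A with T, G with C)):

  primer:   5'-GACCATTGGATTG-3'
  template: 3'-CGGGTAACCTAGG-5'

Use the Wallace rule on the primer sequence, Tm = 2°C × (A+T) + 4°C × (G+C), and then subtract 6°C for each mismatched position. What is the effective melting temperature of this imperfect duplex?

20°C

Primer base counts: A=3, T=4, G=4, C=2 → A+T=7, G+C=6
Perfect-match Tm = 2(7) + 4(6) = 14 + 24 = 38°C
Mismatches (positions where the bases are not complementary): 3 (at positions 2, 12, 13)
Effective Tm = 38 − 3×6 = 38 − 18 = 20°C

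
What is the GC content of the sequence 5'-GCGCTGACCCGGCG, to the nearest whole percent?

86%

Counting bases: G=6, A=1, T=1, C=6
G+C = 6 + 6 = 12 out of 14 bases
%GC = 12/14 × 100 = 85.71% ≈ 86%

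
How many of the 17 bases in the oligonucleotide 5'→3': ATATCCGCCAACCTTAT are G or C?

Counting bases: G=1, T=5, C=6, A=5
G+C = 1 + 6 = 7

7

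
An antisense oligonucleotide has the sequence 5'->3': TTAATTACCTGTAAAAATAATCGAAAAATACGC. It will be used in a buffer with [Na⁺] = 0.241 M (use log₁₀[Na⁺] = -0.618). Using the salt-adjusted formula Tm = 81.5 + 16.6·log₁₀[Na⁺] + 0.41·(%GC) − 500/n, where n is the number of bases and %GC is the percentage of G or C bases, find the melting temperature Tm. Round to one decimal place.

Length n = 33. Counting bases: G=3, C=5, T=9, A=16
G+C = 8, so %GC = 8/33 × 100 = 24.242%
Salt term: 16.6 × (-0.618) = -10.259
GC term: 0.41 × 24.242 = 9.939; length term: −500/33 = −15.152
Tm = 81.5 + (-10.259) + 9.939 − 15.152 = 66.028 → 66.0°C

66.0°C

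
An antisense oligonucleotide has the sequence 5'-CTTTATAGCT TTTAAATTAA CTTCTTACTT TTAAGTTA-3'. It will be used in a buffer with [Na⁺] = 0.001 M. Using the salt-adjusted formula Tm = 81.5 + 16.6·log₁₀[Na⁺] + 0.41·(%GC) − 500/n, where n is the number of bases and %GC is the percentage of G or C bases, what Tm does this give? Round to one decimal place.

Length n = 38. T=20, A=11, C=5, G=2
G+C = 7, so %GC = 7/38 × 100 = 18.421%
Salt term: 16.6 × (-3) = -49.8
GC term: 0.41 × 18.421 = 7.553; length term: −500/38 = −13.158
Tm = 81.5 + (-49.8) + 7.553 − 13.158 = 26.095 → 26.1°C

26.1°C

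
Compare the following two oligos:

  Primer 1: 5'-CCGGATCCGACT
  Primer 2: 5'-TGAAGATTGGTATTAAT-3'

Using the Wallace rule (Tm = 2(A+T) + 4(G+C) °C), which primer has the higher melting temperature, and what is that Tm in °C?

Primer 1: A+T=4, G+C=8 → Tm = 2(4)+4(8) = 40°C
Primer 2: A+T=13, G+C=4 → Tm = 2(13)+4(4) = 42°C
40°C vs 42°C → primer 2 is higher.

Primer 2, 42°C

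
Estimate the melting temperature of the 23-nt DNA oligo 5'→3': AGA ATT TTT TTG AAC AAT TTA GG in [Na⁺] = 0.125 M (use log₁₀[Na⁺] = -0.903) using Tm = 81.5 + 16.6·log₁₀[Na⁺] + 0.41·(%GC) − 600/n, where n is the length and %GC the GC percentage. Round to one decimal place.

Length n = 23. G=4, C=1, A=8, T=10
G+C = 5, so %GC = 5/23 × 100 = 21.739%
Salt term: 16.6 × (-0.903) = -14.99
GC term: 0.41 × 21.739 = 8.913; length term: −600/23 = −26.087
Tm = 81.5 + (-14.99) + 8.913 − 26.087 = 49.336 → 49.3°C

49.3°C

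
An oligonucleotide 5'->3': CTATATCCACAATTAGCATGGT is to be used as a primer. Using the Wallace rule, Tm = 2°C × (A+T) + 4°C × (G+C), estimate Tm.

60°C

Counting bases: A=7, G=3, T=7, C=5
A+T = 14, G+C = 8
Tm = 2(14) + 4(8) = 28 + 32 = 60°C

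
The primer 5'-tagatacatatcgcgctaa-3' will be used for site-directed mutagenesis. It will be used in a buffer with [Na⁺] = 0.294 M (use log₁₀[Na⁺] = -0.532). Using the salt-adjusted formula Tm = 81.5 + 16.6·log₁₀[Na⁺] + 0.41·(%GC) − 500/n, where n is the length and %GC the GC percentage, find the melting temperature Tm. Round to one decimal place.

61.5°C

Length n = 19. C=4, T=5, G=3, A=7
G+C = 7, so %GC = 7/19 × 100 = 36.842%
Salt term: 16.6 × (-0.532) = -8.831
GC term: 0.41 × 36.842 = 15.105; length term: −500/19 = −26.316
Tm = 81.5 + (-8.831) + 15.105 − 26.316 = 61.458 → 61.5°C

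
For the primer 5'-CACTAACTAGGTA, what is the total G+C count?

Base counts: G=2, T=3, C=3, A=5
G+C = 2 + 3 = 5

5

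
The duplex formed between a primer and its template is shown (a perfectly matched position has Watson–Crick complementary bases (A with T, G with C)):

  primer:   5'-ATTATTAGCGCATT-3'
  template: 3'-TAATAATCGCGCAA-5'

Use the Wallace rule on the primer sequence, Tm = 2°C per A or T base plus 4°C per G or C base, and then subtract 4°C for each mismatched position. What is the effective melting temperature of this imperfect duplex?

32°C

Primer base counts: A=4, T=6, G=2, C=2 → A+T=10, G+C=4
Perfect-match Tm = 2(10) + 4(4) = 20 + 16 = 36°C
Mismatches (positions where the bases are not complementary): 1 (at position 12)
Effective Tm = 36 − 1×4 = 36 − 4 = 32°C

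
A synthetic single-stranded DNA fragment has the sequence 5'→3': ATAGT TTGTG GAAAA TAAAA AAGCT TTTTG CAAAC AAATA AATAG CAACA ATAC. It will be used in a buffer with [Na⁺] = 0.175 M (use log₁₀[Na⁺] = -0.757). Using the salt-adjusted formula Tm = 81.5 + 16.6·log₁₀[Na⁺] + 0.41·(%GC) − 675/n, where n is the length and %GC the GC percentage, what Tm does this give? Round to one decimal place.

66.3°C

Length n = 54. Base counts: T=14, C=6, G=7, A=27
G+C = 13, so %GC = 13/54 × 100 = 24.074%
Salt term: 16.6 × (-0.757) = -12.566
GC term: 0.41 × 24.074 = 9.87; length term: −675/54 = −12.5
Tm = 81.5 + (-12.566) + 9.87 − 12.5 = 66.304 → 66.3°C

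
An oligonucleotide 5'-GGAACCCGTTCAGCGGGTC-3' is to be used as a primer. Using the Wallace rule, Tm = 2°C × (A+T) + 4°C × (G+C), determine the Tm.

64°C

Base counts: G=7, A=3, C=6, T=3
So N_AT = 6 and N_GC = 13.
Tm = 2×6 + 4×13 = 64°C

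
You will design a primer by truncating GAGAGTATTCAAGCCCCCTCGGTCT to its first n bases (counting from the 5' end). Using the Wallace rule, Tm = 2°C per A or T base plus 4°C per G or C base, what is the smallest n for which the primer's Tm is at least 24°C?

n = 9

First 8 bases: GAGAGTAT → Tm = 22°C (< 24°C)
First 9 bases: GAGAGTATT → Tm = 24°C (≥ 24°C)
Each additional base adds 2°C (A/T) or 4°C (G/C), so Tm is non-decreasing in n; n = 9 is the first length to reach 24°C.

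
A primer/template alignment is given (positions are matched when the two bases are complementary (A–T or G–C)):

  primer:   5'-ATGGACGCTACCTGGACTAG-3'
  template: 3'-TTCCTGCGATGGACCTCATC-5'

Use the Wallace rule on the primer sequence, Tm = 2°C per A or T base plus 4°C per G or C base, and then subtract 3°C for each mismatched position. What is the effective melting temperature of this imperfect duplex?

Primer base counts: A=5, T=4, G=6, C=5 → A+T=9, G+C=11
Perfect-match Tm = 2(9) + 4(11) = 18 + 44 = 62°C
Mismatches (positions where the bases are not complementary): 2 (at positions 2, 17)
Effective Tm = 62 − 2×3 = 62 − 6 = 56°C

56°C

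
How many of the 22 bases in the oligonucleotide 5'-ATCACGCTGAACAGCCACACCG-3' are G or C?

13

Base counts: C=9, A=7, G=4, T=2
Total G or C: 4 + 9 = 13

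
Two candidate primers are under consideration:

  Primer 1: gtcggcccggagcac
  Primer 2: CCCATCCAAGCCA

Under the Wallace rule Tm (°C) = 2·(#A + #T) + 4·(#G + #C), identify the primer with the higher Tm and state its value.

Primer 1: A+T=3, G+C=12 → Tm = 2(3)+4(12) = 54°C
Primer 2: A+T=5, G+C=8 → Tm = 2(5)+4(8) = 42°C
54°C vs 42°C → primer 1 is higher.

Primer 1, 54°C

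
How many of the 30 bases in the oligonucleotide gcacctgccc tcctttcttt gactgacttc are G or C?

C=12, T=11, A=3, G=4
G+C = 4 + 12 = 16

16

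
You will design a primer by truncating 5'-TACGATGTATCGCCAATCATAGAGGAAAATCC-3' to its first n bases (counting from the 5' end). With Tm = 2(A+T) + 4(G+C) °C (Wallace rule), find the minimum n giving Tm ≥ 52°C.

First 17 bases: TACGATGTATCGCCAAT → Tm = 48°C (< 52°C)
First 18 bases: TACGATGTATCGCCAATC → Tm = 52°C (≥ 52°C)
Each additional base adds 2°C (A/T) or 4°C (G/C), so Tm is non-decreasing in n; n = 18 is the first length to reach 52°C.

n = 18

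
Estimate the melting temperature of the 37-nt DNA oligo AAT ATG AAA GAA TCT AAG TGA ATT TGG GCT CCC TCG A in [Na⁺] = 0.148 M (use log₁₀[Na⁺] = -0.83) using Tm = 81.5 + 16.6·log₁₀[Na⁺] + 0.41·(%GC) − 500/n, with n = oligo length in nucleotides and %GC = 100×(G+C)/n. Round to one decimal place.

69.7°C

Length n = 37. Base counts: C=6, A=13, G=8, T=10
G+C = 14, so %GC = 14/37 × 100 = 37.838%
Salt term: 16.6 × (-0.83) = -13.778
GC term: 0.41 × 37.838 = 15.514; length term: −500/37 = −13.514
Tm = 81.5 + (-13.778) + 15.514 − 13.514 = 69.722 → 69.7°C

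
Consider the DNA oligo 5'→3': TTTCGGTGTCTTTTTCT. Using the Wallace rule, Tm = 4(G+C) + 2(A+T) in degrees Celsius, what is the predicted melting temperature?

46°C

T=11, G=3, A=0, C=3
So N_AT = 11 and N_GC = 6.
Tm = 4·6 + 2·11 = 24 + 22 = 46°C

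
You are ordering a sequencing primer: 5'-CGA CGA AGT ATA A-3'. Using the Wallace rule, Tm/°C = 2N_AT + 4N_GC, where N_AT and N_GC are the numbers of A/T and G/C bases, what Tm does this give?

Scanning the sequence gives T=2, A=6, C=2, G=3.
A+T = 8, G+C = 5
Tm = 2(8) + 4(5) = 16 + 20 = 36°C

36°C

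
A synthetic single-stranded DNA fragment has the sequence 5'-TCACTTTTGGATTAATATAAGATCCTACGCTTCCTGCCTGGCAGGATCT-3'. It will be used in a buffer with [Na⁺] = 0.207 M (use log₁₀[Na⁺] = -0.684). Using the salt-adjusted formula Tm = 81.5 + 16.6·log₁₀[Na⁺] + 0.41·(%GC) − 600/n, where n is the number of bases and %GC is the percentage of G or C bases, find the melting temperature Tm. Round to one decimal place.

Length n = 49. Base counts: A=11, T=17, G=9, C=12
G+C = 21, so %GC = 21/49 × 100 = 42.857%
Salt term: 16.6 × (-0.684) = -11.354
GC term: 0.41 × 42.857 = 17.571; length term: −600/49 = −12.245
Tm = 81.5 + (-11.354) + 17.571 − 12.245 = 75.472 → 75.5°C

75.5°C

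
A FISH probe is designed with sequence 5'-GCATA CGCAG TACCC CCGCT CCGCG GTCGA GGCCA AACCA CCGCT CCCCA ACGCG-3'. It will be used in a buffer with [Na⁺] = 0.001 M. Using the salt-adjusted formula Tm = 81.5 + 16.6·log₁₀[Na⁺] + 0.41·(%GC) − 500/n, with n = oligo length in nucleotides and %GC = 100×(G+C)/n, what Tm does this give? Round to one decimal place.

51.7°C

Length n = 55. Counting bases: G=13, T=5, C=26, A=11
G+C = 39, so %GC = 39/55 × 100 = 70.909%
Salt term: 16.6 × (-3) = -49.8
GC term: 0.41 × 70.909 = 29.073; length term: −500/55 = −9.091
Tm = 81.5 + (-49.8) + 29.073 − 9.091 = 51.682 → 51.7°C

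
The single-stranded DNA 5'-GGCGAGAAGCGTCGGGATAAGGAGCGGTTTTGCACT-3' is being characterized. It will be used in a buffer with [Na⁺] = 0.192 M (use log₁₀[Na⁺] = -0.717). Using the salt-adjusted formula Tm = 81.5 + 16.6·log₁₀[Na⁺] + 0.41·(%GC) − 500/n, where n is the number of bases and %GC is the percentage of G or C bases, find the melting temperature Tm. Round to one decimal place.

Length n = 36. Counting bases: C=6, T=7, G=15, A=8
G+C = 21, so %GC = 21/36 × 100 = 58.333%
Salt term: 16.6 × (-0.717) = -11.902
GC term: 0.41 × 58.333 = 23.917; length term: −500/36 = −13.889
Tm = 81.5 + (-11.902) + 23.917 − 13.889 = 79.626 → 79.6°C

79.6°C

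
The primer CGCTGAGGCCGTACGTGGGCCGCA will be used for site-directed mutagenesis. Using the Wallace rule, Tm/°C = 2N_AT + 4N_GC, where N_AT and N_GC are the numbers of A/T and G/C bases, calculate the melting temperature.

84°C

Counting bases: A=3, C=8, G=10, T=3
A+T = 6, G+C = 18
Tm = 4·18 + 2·6 = 72 + 12 = 84°C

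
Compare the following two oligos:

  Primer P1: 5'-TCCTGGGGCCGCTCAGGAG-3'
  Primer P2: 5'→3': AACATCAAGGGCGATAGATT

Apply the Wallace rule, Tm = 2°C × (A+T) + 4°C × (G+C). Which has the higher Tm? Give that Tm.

Primer P1, 66°C

Primer P1: A+T=5, G+C=14 → Tm = 2(5)+4(14) = 66°C
Primer P2: A+T=12, G+C=8 → Tm = 2(12)+4(8) = 56°C
66°C vs 56°C → primer P1 is higher.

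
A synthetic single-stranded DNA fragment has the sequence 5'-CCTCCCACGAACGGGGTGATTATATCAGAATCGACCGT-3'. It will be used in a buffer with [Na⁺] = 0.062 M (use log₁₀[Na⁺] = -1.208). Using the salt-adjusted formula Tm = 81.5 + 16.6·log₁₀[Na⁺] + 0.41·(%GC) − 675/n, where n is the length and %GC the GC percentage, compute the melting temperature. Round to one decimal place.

Length n = 38. Counting bases: C=11, A=10, G=9, T=8
G+C = 20, so %GC = 20/38 × 100 = 52.632%
Salt term: 16.6 × (-1.208) = -20.053
GC term: 0.41 × 52.632 = 21.579; length term: −675/38 = −17.763
Tm = 81.5 + (-20.053) + 21.579 − 17.763 = 65.263 → 65.3°C

65.3°C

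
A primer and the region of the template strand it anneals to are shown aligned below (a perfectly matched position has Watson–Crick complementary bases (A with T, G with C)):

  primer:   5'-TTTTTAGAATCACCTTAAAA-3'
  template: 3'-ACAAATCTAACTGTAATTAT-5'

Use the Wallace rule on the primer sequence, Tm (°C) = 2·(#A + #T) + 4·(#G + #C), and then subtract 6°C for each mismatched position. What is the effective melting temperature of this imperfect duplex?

18°C

Primer base counts: A=8, T=8, G=1, C=3 → A+T=16, G+C=4
Perfect-match Tm = 2(16) + 4(4) = 32 + 16 = 48°C
Mismatches (positions where the bases are not complementary): 5 (at positions 2, 9, 11, 14, 19)
Effective Tm = 48 − 5×6 = 48 − 30 = 18°C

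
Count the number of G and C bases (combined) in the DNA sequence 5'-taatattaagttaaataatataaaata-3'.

Counting bases: G=1, T=10, A=16, C=0
Total G or C: 1 + 0 = 1

1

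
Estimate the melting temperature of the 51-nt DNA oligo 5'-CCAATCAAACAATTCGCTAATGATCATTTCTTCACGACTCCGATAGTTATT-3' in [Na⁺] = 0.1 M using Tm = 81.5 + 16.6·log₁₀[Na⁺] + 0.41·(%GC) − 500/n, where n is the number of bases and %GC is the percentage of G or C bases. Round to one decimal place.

Length n = 51. T=17, G=5, C=13, A=16
G+C = 18, so %GC = 18/51 × 100 = 35.294%
Salt term: 16.6 × (-1) = -16.6
GC term: 0.41 × 35.294 = 14.471; length term: −500/51 = −9.804
Tm = 81.5 + (-16.6) + 14.471 − 9.804 = 69.567 → 69.6°C

69.6°C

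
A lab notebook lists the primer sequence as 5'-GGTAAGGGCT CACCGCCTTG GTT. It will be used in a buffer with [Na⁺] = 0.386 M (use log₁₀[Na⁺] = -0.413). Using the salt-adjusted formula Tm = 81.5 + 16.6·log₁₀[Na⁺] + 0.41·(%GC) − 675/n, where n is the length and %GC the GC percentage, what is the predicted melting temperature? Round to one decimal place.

Length n = 23. Scanning the sequence gives T=6, A=3, G=8, C=6.
G+C = 14, so %GC = 14/23 × 100 = 60.87%
Salt term: 16.6 × (-0.413) = -6.856
GC term: 0.41 × 60.87 = 24.957; length term: −675/23 = −29.348
Tm = 81.5 + (-6.856) + 24.957 − 29.348 = 70.253 → 70.3°C

70.3°C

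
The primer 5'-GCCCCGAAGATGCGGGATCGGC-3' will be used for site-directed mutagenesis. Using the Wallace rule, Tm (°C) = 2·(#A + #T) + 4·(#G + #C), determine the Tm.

Scanning the sequence gives C=7, T=2, A=4, G=9.
So N_AT = 6 and N_GC = 16.
Tm = 2(6) + 4(16) = 12 + 64 = 76°C

76°C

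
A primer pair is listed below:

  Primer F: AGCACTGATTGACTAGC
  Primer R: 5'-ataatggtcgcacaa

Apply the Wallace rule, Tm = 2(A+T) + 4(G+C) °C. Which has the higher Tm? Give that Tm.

Primer F, 50°C

Primer F: A+T=9, G+C=8 → Tm = 2(9)+4(8) = 50°C
Primer R: A+T=9, G+C=6 → Tm = 2(9)+4(6) = 42°C
50°C vs 42°C → primer F is higher.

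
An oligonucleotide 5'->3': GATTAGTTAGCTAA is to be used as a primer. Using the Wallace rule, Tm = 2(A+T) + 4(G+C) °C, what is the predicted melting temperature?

Base counts: C=1, G=3, T=5, A=5
So N_AT = 10 and N_GC = 4.
Tm = 2×10 + 4×4 = 36°C

36°C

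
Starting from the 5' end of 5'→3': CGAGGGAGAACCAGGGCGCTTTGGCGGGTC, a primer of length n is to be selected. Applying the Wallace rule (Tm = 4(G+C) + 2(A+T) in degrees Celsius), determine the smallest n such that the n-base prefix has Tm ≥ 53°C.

First 15 bases: CGAGGGAGAACCAGG → Tm = 50°C (< 53°C)
First 16 bases: CGAGGGAGAACCAGGG → Tm = 54°C (≥ 53°C)
Each additional base adds 2°C (A/T) or 4°C (G/C), so Tm is non-decreasing in n; n = 16 is the first length to reach 53°C.

n = 16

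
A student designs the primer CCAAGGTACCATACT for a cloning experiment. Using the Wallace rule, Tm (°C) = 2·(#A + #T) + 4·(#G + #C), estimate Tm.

Counting bases: G=2, C=5, A=5, T=3
A+T = 8, G+C = 7
Tm = 2×8 + 4×7 = 44°C

44°C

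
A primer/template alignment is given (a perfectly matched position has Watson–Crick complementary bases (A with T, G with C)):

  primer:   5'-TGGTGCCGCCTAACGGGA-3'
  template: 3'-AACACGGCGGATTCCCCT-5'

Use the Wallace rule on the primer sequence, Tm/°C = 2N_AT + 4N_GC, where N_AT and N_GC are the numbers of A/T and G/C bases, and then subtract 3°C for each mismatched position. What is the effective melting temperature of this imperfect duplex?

54°C

Primer base counts: A=3, T=3, G=7, C=5 → A+T=6, G+C=12
Perfect-match Tm = 2(6) + 4(12) = 12 + 48 = 60°C
Mismatches (positions where the bases are not complementary): 2 (at positions 2, 14)
Effective Tm = 60 − 2×3 = 60 − 6 = 54°C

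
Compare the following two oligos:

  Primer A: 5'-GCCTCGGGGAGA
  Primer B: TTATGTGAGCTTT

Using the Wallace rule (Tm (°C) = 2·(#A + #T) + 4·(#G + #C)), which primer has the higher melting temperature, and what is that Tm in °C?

Primer A, 42°C

Primer A: A+T=3, G+C=9 → Tm = 2(3)+4(9) = 42°C
Primer B: A+T=9, G+C=4 → Tm = 2(9)+4(4) = 34°C
42°C vs 34°C → primer A is higher.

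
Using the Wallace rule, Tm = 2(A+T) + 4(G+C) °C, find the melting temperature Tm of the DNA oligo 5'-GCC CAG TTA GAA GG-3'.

44°C

Scanning the sequence gives C=3, T=2, A=4, G=5.
AT pairs contribute 6, GC pairs contribute 8.
Tm = 4·8 + 2·6 = 32 + 12 = 44°C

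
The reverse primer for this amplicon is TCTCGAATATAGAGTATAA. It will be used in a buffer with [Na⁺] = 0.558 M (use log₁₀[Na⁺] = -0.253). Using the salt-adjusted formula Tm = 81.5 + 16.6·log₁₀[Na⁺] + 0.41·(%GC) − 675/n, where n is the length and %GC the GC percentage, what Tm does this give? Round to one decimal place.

Length n = 19. Base counts: G=3, T=6, C=2, A=8
G+C = 5, so %GC = 5/19 × 100 = 26.316%
Salt term: 16.6 × (-0.253) = -4.2
GC term: 0.41 × 26.316 = 10.79; length term: −675/19 = −35.526
Tm = 81.5 + (-4.2) + 10.79 − 35.526 = 52.564 → 52.6°C

52.6°C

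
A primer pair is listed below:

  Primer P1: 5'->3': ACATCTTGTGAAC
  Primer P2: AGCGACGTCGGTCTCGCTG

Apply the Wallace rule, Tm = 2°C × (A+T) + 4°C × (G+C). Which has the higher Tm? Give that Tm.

Primer P2, 64°C

Primer P1: A+T=8, G+C=5 → Tm = 2(8)+4(5) = 36°C
Primer P2: A+T=6, G+C=13 → Tm = 2(6)+4(13) = 64°C
36°C vs 64°C → primer P2 is higher.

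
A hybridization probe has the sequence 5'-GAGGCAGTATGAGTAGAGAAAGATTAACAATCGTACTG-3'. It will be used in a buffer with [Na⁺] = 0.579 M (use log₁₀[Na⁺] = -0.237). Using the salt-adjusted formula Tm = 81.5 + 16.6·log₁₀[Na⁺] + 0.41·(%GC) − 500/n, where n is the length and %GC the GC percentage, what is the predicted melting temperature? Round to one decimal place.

Length n = 38. Base counts: T=8, G=11, C=4, A=15
G+C = 15, so %GC = 15/38 × 100 = 39.474%
Salt term: 16.6 × (-0.237) = -3.934
GC term: 0.41 × 39.474 = 16.184; length term: −500/38 = −13.158
Tm = 81.5 + (-3.934) + 16.184 − 13.158 = 80.592 → 80.6°C

80.6°C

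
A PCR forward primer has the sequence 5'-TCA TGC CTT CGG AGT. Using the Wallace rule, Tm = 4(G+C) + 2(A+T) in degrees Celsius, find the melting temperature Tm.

46°C

Scanning the sequence gives A=2, C=4, G=4, T=5.
So N_AT = 7 and N_GC = 8.
Tm = 2×7 + 4×8 = 46°C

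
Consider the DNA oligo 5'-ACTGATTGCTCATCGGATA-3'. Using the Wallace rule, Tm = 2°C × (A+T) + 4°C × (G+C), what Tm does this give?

Scanning the sequence gives A=5, G=4, T=6, C=4.
AT pairs contribute 11, GC pairs contribute 8.
Tm = 2(11) + 4(8) = 22 + 32 = 54°C

54°C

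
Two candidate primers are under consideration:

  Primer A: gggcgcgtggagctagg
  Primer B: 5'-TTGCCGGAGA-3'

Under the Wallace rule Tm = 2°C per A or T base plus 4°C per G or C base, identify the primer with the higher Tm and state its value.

Primer A, 60°C

Primer A: A+T=4, G+C=13 → Tm = 2(4)+4(13) = 60°C
Primer B: A+T=4, G+C=6 → Tm = 2(4)+4(6) = 32°C
60°C vs 32°C → primer A is higher.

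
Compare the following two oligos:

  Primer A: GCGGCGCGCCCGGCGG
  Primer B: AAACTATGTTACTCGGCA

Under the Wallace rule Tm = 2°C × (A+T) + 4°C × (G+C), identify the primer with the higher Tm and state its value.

Primer A, 64°C

Primer A: A+T=0, G+C=16 → Tm = 2(0)+4(16) = 64°C
Primer B: A+T=11, G+C=7 → Tm = 2(11)+4(7) = 50°C
64°C vs 50°C → primer A is higher.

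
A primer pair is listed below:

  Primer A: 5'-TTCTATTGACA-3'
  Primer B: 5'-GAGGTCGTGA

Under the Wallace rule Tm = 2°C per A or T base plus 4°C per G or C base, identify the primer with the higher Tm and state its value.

Primer A: A+T=8, G+C=3 → Tm = 2(8)+4(3) = 28°C
Primer B: A+T=4, G+C=6 → Tm = 2(4)+4(6) = 32°C
28°C vs 32°C → primer B is higher.

Primer B, 32°C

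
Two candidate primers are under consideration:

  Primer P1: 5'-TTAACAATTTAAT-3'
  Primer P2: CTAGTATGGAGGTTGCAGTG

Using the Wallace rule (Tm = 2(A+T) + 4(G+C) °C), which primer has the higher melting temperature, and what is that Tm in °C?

Primer P2, 60°C

Primer P1: A+T=12, G+C=1 → Tm = 2(12)+4(1) = 28°C
Primer P2: A+T=10, G+C=10 → Tm = 2(10)+4(10) = 60°C
28°C vs 60°C → primer P2 is higher.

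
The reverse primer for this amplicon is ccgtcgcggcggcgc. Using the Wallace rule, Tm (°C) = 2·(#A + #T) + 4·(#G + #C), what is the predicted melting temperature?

Counting bases: G=7, T=1, A=0, C=7
A+T = 1, G+C = 14
Tm = 2(1) + 4(14) = 2 + 56 = 58°C

58°C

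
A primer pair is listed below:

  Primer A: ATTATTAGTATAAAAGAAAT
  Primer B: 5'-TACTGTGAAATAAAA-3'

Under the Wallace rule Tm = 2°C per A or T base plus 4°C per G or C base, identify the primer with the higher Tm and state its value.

Primer A: A+T=18, G+C=2 → Tm = 2(18)+4(2) = 44°C
Primer B: A+T=12, G+C=3 → Tm = 2(12)+4(3) = 36°C
44°C vs 36°C → primer A is higher.

Primer A, 44°C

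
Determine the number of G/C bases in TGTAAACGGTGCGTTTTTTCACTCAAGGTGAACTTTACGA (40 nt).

Scanning the sequence gives G=9, T=14, A=10, C=7.
Total G or C: 9 + 7 = 16

16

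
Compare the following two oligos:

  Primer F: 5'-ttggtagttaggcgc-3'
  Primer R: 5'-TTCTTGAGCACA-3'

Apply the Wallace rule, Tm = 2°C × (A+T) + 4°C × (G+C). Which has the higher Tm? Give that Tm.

Primer F, 46°C

Primer F: A+T=7, G+C=8 → Tm = 2(7)+4(8) = 46°C
Primer R: A+T=7, G+C=5 → Tm = 2(7)+4(5) = 34°C
46°C vs 34°C → primer F is higher.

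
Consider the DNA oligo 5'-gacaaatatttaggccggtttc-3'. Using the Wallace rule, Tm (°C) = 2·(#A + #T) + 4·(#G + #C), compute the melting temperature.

Scanning the sequence gives C=4, T=7, G=5, A=6.
A+T = 13, G+C = 9
Tm = 4·9 + 2·13 = 36 + 26 = 62°C

62°C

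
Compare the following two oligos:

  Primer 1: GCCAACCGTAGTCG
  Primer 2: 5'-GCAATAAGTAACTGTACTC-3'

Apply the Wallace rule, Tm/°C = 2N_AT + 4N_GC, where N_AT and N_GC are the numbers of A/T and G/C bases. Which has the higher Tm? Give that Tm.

Primer 1: A+T=5, G+C=9 → Tm = 2(5)+4(9) = 46°C
Primer 2: A+T=12, G+C=7 → Tm = 2(12)+4(7) = 52°C
46°C vs 52°C → primer 2 is higher.

Primer 2, 52°C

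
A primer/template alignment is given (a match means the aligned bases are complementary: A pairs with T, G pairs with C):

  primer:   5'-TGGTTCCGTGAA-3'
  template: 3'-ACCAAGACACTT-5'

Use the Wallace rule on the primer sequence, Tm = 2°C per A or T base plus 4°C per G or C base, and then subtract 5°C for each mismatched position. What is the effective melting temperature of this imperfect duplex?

31°C

Primer base counts: A=2, T=4, G=4, C=2 → A+T=6, G+C=6
Perfect-match Tm = 2(6) + 4(6) = 12 + 24 = 36°C
Mismatches (positions where the bases are not complementary): 1 (at position 7)
Effective Tm = 36 − 1×5 = 36 − 5 = 31°C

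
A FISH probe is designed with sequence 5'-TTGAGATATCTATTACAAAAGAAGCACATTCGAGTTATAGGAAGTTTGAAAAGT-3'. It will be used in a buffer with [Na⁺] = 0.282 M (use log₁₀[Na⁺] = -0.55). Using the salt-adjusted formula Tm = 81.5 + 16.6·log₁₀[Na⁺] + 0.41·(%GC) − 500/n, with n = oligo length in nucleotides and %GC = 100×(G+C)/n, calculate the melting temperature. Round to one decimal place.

Length n = 54. Scanning the sequence gives T=16, G=11, C=5, A=22.
G+C = 16, so %GC = 16/54 × 100 = 29.63%
Salt term: 16.6 × (-0.55) = -9.13
GC term: 0.41 × 29.63 = 12.148; length term: −500/54 = −9.259
Tm = 81.5 + (-9.13) + 12.148 − 9.259 = 75.259 → 75.3°C

75.3°C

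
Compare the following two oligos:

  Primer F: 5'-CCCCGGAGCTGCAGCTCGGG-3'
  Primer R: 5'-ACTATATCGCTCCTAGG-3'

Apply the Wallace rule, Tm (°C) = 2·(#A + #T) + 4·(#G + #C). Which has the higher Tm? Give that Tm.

Primer F, 72°C

Primer F: A+T=4, G+C=16 → Tm = 2(4)+4(16) = 72°C
Primer R: A+T=9, G+C=8 → Tm = 2(9)+4(8) = 50°C
72°C vs 50°C → primer F is higher.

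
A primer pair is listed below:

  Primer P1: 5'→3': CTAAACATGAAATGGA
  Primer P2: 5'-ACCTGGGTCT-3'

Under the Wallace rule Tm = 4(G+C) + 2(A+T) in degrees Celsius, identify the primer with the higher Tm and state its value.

Primer P1, 42°C

Primer P1: A+T=11, G+C=5 → Tm = 2(11)+4(5) = 42°C
Primer P2: A+T=4, G+C=6 → Tm = 2(4)+4(6) = 32°C
42°C vs 32°C → primer P1 is higher.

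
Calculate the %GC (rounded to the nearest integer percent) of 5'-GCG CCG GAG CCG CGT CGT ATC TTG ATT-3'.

Base counts: T=7, A=3, G=9, C=8
G+C = 9 + 8 = 17 out of 27 bases
%GC = 17/27 × 100 = 62.96% ≈ 63%

63%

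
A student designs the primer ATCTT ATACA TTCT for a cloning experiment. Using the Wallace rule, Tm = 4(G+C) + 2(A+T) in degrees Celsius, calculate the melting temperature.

34°C

Scanning the sequence gives A=4, G=0, T=7, C=3.
AT pairs contribute 11, GC pairs contribute 3.
Tm = 4·3 + 2·11 = 12 + 22 = 34°C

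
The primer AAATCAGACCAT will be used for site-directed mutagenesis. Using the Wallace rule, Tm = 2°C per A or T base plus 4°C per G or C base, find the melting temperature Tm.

Scanning the sequence gives C=3, T=2, A=6, G=1.
A+T = 8, G+C = 4
Tm = 2(8) + 4(4) = 16 + 16 = 32°C

32°C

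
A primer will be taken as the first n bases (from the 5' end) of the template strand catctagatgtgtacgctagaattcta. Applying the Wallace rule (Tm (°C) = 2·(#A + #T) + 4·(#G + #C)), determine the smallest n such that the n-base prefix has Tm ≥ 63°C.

n = 23

First 22 bases: CATCTAGATGTGTACGCTAGAA → Tm = 62°C (< 63°C)
First 23 bases: CATCTAGATGTGTACGCTAGAAT → Tm = 64°C (≥ 63°C)
Each additional base adds 2°C (A/T) or 4°C (G/C), so Tm is non-decreasing in n; n = 23 is the first length to reach 63°C.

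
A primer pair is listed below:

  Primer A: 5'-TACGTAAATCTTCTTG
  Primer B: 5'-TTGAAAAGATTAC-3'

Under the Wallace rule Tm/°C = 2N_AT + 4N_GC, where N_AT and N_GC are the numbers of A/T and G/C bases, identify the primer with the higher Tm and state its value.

Primer A, 42°C

Primer A: A+T=11, G+C=5 → Tm = 2(11)+4(5) = 42°C
Primer B: A+T=10, G+C=3 → Tm = 2(10)+4(3) = 32°C
42°C vs 32°C → primer A is higher.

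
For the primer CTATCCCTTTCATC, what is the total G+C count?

6

C=6, T=6, G=0, A=2
G+C = 0 + 6 = 6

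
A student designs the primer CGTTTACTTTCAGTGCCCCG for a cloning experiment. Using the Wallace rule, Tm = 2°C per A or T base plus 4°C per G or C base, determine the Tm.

62°C

Base counts: T=7, A=2, C=7, G=4
A+T = 9, G+C = 11
Tm = 2(9) + 4(11) = 18 + 44 = 62°C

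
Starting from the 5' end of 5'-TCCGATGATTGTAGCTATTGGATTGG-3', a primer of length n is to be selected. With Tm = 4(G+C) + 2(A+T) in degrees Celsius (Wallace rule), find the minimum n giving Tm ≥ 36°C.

First 12 bases: TCCGATGATTGT → Tm = 34°C (< 36°C)
First 13 bases: TCCGATGATTGTA → Tm = 36°C (≥ 36°C)
Since every base adds ≥2°C, Tm only increases with n, so the threshold is first crossed at n = 13.

n = 13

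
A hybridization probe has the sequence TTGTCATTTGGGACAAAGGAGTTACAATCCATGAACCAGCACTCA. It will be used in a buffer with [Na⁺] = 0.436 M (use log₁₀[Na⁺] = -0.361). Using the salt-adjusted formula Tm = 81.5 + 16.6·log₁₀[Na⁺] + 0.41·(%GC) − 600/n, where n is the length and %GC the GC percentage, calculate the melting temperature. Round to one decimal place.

79.5°C

Length n = 45. T=11, A=15, C=10, G=9
G+C = 19, so %GC = 19/45 × 100 = 42.222%
Salt term: 16.6 × (-0.361) = -5.993
GC term: 0.41 × 42.222 = 17.311; length term: −600/45 = −13.333
Tm = 81.5 + (-5.993) + 17.311 − 13.333 = 79.485 → 79.5°C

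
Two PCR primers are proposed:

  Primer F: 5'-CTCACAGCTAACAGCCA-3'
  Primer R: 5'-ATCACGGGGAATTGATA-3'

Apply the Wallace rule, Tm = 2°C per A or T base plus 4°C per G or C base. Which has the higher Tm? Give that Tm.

Primer F, 52°C

Primer F: A+T=8, G+C=9 → Tm = 2(8)+4(9) = 52°C
Primer R: A+T=10, G+C=7 → Tm = 2(10)+4(7) = 48°C
52°C vs 48°C → primer F is higher.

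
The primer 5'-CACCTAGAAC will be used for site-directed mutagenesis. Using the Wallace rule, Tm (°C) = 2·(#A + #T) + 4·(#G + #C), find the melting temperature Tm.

Base counts: A=4, G=1, T=1, C=4
A+T = 5, G+C = 5
Tm = 2×5 + 4×5 = 30°C

30°C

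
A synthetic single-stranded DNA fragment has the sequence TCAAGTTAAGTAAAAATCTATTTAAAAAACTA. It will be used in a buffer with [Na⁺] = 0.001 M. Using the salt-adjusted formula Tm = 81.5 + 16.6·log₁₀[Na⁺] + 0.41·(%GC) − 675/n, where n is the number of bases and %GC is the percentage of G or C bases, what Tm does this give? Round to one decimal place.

Length n = 32. Base counts: C=3, A=17, G=2, T=10
G+C = 5, so %GC = 5/32 × 100 = 15.625%
Salt term: 16.6 × (-3) = -49.8
GC term: 0.41 × 15.625 = 6.406; length term: −675/32 = −21.094
Tm = 81.5 + (-49.8) + 6.406 − 21.094 = 17.012 → 17.0°C

17.0°C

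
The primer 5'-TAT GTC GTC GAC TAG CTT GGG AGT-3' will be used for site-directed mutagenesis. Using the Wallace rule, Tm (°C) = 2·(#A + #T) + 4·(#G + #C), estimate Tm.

72°C

Base counts: C=4, G=8, A=4, T=8
A+T = 12, G+C = 12
Tm = 2×12 + 4×12 = 72°C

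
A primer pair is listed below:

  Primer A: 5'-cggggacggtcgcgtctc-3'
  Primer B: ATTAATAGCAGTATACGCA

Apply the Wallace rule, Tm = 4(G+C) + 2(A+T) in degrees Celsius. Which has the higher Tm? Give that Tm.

Primer A: A+T=4, G+C=14 → Tm = 2(4)+4(14) = 64°C
Primer B: A+T=13, G+C=6 → Tm = 2(13)+4(6) = 50°C
64°C vs 50°C → primer A is higher.

Primer A, 64°C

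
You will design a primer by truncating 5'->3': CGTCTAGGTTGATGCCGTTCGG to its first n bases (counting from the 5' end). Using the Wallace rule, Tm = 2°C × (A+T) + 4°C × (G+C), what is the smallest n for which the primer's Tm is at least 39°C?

First 13 bases: CGTCTAGGTTGAT → Tm = 38°C (< 39°C)
First 14 bases: CGTCTAGGTTGATG → Tm = 42°C (≥ 39°C)
Since every base adds ≥2°C, Tm only increases with n, so the threshold is first crossed at n = 14.

n = 14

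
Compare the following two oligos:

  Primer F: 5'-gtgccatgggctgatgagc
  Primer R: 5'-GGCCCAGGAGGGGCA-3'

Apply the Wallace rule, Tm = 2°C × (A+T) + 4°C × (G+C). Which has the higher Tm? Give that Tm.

Primer F: A+T=7, G+C=12 → Tm = 2(7)+4(12) = 62°C
Primer R: A+T=3, G+C=12 → Tm = 2(3)+4(12) = 54°C
62°C vs 54°C → primer F is higher.

Primer F, 62°C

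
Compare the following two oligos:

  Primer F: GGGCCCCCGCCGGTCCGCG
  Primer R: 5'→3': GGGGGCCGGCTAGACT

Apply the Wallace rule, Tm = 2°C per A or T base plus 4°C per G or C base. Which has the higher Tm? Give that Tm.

Primer F: A+T=1, G+C=18 → Tm = 2(1)+4(18) = 74°C
Primer R: A+T=4, G+C=12 → Tm = 2(4)+4(12) = 56°C
74°C vs 56°C → primer F is higher.

Primer F, 74°C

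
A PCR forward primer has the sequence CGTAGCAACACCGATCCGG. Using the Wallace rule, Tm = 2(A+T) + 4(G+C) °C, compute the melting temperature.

62°C

Scanning the sequence gives C=7, T=2, A=5, G=5.
So N_AT = 7 and N_GC = 12.
Tm = 2×7 + 4×12 = 62°C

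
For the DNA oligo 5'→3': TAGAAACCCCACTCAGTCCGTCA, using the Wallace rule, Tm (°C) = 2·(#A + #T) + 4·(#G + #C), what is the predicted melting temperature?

70°C

Base counts: T=4, G=3, C=9, A=7
A+T = 11, G+C = 12
Tm = 2(11) + 4(12) = 22 + 48 = 70°C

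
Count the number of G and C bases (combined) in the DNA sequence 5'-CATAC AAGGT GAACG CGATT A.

9

T=4, A=8, C=4, G=5
G+C = 5 + 4 = 9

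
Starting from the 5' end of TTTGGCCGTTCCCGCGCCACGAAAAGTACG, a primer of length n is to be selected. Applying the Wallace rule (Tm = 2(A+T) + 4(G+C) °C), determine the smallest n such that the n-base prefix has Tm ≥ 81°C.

n = 26

First 25 bases: TTTGGCCGTTCCCGCGCCACGAAAA → Tm = 80°C (< 81°C)
First 26 bases: TTTGGCCGTTCCCGCGCCACGAAAAG → Tm = 84°C (≥ 81°C)
Since every base adds ≥2°C, Tm only increases with n, so the threshold is first crossed at n = 26.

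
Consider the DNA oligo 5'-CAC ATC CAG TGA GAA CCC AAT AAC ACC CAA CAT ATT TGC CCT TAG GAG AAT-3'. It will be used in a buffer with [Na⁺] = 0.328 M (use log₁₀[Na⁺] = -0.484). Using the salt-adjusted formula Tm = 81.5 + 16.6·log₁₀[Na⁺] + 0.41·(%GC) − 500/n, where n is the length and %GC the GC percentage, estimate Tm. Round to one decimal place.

Length n = 51. Base counts: C=15, G=7, T=10, A=19
G+C = 22, so %GC = 22/51 × 100 = 43.137%
Salt term: 16.6 × (-0.484) = -8.034
GC term: 0.41 × 43.137 = 17.686; length term: −500/51 = −9.804
Tm = 81.5 + (-8.034) + 17.686 − 9.804 = 81.348 → 81.3°C

81.3°C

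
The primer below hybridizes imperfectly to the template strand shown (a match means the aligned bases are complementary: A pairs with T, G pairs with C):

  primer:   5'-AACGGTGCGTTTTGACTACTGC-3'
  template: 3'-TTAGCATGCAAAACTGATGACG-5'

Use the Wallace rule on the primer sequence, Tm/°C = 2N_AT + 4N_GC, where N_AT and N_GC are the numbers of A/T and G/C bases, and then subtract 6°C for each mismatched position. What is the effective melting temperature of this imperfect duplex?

48°C

Primer base counts: A=4, T=7, G=6, C=5 → A+T=11, G+C=11
Perfect-match Tm = 2(11) + 4(11) = 22 + 44 = 66°C
Mismatches (positions where the bases are not complementary): 3 (at positions 3, 4, 7)
Effective Tm = 66 − 3×6 = 66 − 18 = 48°C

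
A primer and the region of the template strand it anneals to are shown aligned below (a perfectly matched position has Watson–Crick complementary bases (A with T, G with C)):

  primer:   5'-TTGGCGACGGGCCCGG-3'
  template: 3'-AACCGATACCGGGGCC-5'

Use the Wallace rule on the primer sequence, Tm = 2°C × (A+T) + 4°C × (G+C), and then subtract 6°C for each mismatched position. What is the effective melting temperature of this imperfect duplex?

Primer base counts: A=1, T=2, G=8, C=5 → A+T=3, G+C=13
Perfect-match Tm = 2(3) + 4(13) = 6 + 52 = 58°C
Mismatches (positions where the bases are not complementary): 3 (at positions 6, 8, 11)
Effective Tm = 58 − 3×6 = 58 − 18 = 40°C

40°C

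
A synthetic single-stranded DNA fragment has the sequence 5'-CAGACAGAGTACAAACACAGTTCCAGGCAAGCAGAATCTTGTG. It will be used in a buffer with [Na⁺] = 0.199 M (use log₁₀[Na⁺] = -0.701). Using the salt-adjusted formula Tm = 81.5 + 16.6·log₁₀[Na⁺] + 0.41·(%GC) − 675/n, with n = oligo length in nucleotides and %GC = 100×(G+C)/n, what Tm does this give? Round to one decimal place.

Length n = 43. Counting bases: C=10, A=16, G=10, T=7
G+C = 20, so %GC = 20/43 × 100 = 46.512%
Salt term: 16.6 × (-0.701) = -11.637
GC term: 0.41 × 46.512 = 19.07; length term: −675/43 = −15.698
Tm = 81.5 + (-11.637) + 19.07 − 15.698 = 73.235 → 73.2°C

73.2°C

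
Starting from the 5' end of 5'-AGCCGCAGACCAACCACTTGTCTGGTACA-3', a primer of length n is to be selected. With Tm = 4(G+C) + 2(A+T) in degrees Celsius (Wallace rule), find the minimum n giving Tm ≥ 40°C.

First 11 bases: AGCCGCAGACC → Tm = 38°C (< 40°C)
First 12 bases: AGCCGCAGACCA → Tm = 40°C (≥ 40°C)
Each additional base adds 2°C (A/T) or 4°C (G/C), so Tm is non-decreasing in n; n = 12 is the first length to reach 40°C.

n = 12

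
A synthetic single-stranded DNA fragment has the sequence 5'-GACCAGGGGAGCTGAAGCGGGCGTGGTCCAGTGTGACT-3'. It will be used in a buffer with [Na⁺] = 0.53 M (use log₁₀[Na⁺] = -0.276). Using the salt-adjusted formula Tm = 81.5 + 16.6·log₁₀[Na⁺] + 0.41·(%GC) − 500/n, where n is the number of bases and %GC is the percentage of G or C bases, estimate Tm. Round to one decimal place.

90.7°C

Length n = 38. Base counts: C=8, A=7, T=6, G=17
G+C = 25, so %GC = 25/38 × 100 = 65.789%
Salt term: 16.6 × (-0.276) = -4.582
GC term: 0.41 × 65.789 = 26.973; length term: −500/38 = −13.158
Tm = 81.5 + (-4.582) + 26.973 − 13.158 = 90.733 → 90.7°C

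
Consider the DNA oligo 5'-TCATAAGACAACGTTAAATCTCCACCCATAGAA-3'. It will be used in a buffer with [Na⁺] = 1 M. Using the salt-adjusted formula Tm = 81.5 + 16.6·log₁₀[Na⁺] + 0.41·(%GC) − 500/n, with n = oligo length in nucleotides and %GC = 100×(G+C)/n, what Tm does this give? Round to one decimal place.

Length n = 33. Scanning the sequence gives T=7, G=3, A=14, C=9.
G+C = 12, so %GC = 12/33 × 100 = 36.364%
Salt term: 16.6 × (0) = 0
GC term: 0.41 × 36.364 = 14.909; length term: −500/33 = −15.152
Tm = 81.5 + (0) + 14.909 − 15.152 = 81.257 → 81.3°C

81.3°C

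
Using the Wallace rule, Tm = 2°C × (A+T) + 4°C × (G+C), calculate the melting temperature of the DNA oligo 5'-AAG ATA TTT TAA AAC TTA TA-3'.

44°C

Scanning the sequence gives G=1, C=1, T=8, A=10.
A+T = 18, G+C = 2
Tm = 4·2 + 2·18 = 8 + 36 = 44°C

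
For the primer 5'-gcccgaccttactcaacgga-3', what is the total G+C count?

Counting bases: C=8, A=5, G=4, T=3
Total G or C: 4 + 8 = 12

12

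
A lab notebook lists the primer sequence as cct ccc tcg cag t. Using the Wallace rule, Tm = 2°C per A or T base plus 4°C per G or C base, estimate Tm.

44°C

Scanning the sequence gives T=3, C=7, G=2, A=1.
A+T = 4, G+C = 9
Tm = 2×4 + 4×9 = 44°C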